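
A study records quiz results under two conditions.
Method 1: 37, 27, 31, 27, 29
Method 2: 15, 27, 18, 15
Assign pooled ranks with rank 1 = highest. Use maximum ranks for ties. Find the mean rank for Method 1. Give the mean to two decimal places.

3.60

Sorted (descending): 37, 31, 29, 27, 27, 27, 18, 15, 15
The 3 values of 27 occupy positions 4–6 → each gets rank 6.
The 2 values of 15 occupy positions 8–9 → each gets rank 9.
Method 1 values → pooled ranks: 37→1, 27→6, 31→2, 27→6, 29→3
Mean rank = (1 + 6 + 2 + 6 + 3) / 5 = 3.60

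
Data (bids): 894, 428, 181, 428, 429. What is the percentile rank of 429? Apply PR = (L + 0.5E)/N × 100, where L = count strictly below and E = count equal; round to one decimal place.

70.0

N = 5.
Strictly below 429: 3. Equal to 429: 1.
PR = (3 + 0.5·1)/5 × 100 = 70.0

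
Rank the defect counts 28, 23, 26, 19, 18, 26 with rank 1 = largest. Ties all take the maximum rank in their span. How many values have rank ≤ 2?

Sorted (descending): 28, 26, 26, 23, 19, 18
The 2 values of 26 occupy positions 2–3 → each gets rank 3.
Ranks ≤ 2: {1} → 1 value.

1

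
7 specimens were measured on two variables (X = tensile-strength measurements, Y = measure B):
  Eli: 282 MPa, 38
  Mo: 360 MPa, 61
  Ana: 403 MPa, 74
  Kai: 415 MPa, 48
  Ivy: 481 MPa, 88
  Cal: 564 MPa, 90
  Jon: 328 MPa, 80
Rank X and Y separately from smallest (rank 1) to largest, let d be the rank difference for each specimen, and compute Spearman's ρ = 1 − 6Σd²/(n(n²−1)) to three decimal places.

Ranks of variable 1: 1, 3, 4, 5, 6, 7, 2
Ranks of variable 2: 1, 3, 4, 2, 6, 7, 5
d = r₁ − r₂: 0, 0, 0, 3, 0, 0, -3
d²: 0, 0, 0, 9, 0, 0, 9; Σd² = 18
ρ = 1 − 6·18/(7·48) = 1 − 108/336 = 0.679

0.679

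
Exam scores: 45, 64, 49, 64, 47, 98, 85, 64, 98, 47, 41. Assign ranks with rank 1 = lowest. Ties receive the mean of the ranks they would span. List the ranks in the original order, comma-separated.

2, 7, 5, 7, 3.5, 10.5, 9, 7, 10.5, 3.5, 1

Sorted (ascending): 41, 45, 47, 47, 49, 64, 64, 64, 85, 98, 98
The 2 values of 47 occupy positions 3–4 → average rank (3+4)/2 = 3.5.
The 3 values of 64 occupy positions 6–8 → average rank 7.
The 2 values of 98 occupy positions 10–11 → average rank (10+11)/2 = 10.5.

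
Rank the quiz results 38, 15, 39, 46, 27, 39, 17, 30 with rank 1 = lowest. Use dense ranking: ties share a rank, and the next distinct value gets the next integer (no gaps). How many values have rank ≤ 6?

7

Sorted (ascending): 15, 17, 27, 30, 38, 39, 39, 46
The 2 values of 39 share dense rank 6.
Remaining distinct values take the next consecutive integers.
Ranks ≤ 6: {1, 2, 3, 4, 5, 6, 6} → 7 values.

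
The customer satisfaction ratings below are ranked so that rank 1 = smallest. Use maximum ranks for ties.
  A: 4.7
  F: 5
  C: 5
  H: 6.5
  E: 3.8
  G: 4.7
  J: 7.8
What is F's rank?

5

Sorted (ascending): 3.8, 4.7, 4.7, 5, 5, 6.5, 7.8
The 2 values of 4.7 occupy positions 2–3 → each gets rank 3.
The 2 values of 5 occupy positions 4–5 → each gets rank 5.
F has value 5 → rank 5.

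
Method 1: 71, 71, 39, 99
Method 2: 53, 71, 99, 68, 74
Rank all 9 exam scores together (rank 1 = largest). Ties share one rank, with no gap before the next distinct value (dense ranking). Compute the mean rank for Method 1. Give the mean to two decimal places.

3.25

Sorted (descending): 99, 99, 74, 71, 71, 71, 68, 53, 39
The 2 values of 99 share dense rank 1.
The 3 values of 71 share dense rank 3.
Remaining distinct values take the next consecutive integers.
Method 1 values → pooled ranks: 71→3, 71→3, 39→6, 99→1
Mean rank = (3 + 3 + 6 + 1) / 4 = 3.25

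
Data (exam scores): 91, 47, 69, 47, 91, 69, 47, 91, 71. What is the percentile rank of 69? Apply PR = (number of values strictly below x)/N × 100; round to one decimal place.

N = 9.
Strictly below 69: 3. Equal to 69: 2.
PR = 3/9 × 100 = 33.3

33.3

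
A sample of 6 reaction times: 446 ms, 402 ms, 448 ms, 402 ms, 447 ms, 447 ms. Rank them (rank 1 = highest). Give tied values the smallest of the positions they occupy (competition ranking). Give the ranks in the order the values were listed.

4, 5, 1, 5, 2, 2

Sorted (descending): 448, 447, 447, 446, 402, 402
The 2 values of 447 occupy positions 2–3 → each gets rank 2.
The 2 values of 402 occupy positions 5–6 → each gets rank 5.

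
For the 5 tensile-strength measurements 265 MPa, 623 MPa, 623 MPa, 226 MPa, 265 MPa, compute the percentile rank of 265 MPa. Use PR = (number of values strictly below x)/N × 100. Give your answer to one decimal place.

20.0

N = 5.
Strictly below 265: 1. Equal to 265: 2.
PR = 1/5 × 100 = 20.0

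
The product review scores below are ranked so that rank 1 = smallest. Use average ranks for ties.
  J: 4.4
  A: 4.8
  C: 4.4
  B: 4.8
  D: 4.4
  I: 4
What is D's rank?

Sorted (ascending): 4, 4.4, 4.4, 4.4, 4.8, 4.8
The 3 values of 4.4 occupy positions 2–4 → average rank 3.
The 2 values of 4.8 occupy positions 5–6 → average rank (5+6)/2 = 5.5.
D has value 4.4 → rank 3.

3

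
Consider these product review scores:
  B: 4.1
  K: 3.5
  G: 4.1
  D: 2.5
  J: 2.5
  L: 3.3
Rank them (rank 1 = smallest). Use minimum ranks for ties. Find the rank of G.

5

Sorted (ascending): 2.5, 2.5, 3.3, 3.5, 4.1, 4.1
The 2 values of 2.5 occupy positions 1–2 → each gets rank 1.
The 2 values of 4.1 occupy positions 5–6 → each gets rank 5.
G has value 4.1 → rank 5.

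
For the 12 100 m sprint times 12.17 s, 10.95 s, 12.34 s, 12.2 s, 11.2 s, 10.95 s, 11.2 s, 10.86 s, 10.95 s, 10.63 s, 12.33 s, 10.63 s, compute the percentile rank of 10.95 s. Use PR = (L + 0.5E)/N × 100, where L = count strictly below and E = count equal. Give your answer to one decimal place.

37.5

N = 12.
Strictly below 10.95: 3. Equal to 10.95: 3.
PR = (3 + 0.5·3)/12 × 100 = 37.5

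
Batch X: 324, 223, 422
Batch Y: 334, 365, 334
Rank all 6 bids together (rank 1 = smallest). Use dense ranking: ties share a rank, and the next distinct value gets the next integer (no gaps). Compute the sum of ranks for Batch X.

Sorted (ascending): 223, 324, 334, 334, 365, 422
The 2 values of 334 share dense rank 3.
Remaining distinct values take the next consecutive integers.
Batch X values → pooled ranks: 324→2, 223→1, 422→5
Rank sum = 2 + 1 + 5 = 8

8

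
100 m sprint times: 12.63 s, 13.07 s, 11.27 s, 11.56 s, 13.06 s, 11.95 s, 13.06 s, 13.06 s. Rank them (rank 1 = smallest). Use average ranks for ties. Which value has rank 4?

12.63

Sorted (ascending): 11.27, 11.56, 11.95, 12.63, 13.06, 13.06, 13.06, 13.07
The 3 values of 13.06 occupy positions 5–7 → average rank 6.
Rank 4 → value 12.63.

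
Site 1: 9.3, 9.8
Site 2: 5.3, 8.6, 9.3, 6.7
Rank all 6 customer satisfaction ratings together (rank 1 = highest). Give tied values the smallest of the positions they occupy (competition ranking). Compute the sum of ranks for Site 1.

3

Sorted (descending): 9.8, 9.3, 9.3, 8.6, 6.7, 5.3
The 2 values of 9.3 occupy positions 2–3 → each gets rank 2.
Site 1 values → pooled ranks: 9.3→2, 9.8→1
Rank sum = 2 + 1 = 3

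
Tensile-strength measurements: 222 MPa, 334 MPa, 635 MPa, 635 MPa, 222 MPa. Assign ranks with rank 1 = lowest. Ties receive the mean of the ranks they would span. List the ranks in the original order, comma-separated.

1.5, 3, 4.5, 4.5, 1.5

Sorted (ascending): 222, 222, 334, 635, 635
The 2 values of 222 occupy positions 1–2 → average rank (1+2)/2 = 1.5.
The 2 values of 635 occupy positions 4–5 → average rank (4+5)/2 = 4.5.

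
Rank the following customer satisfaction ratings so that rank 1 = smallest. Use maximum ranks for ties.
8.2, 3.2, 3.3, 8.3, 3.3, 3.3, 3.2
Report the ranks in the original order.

Sorted (ascending): 3.2, 3.2, 3.3, 3.3, 3.3, 8.2, 8.3
The 2 values of 3.2 occupy positions 1–2 → each gets rank 2.
The 3 values of 3.3 occupy positions 3–5 → each gets rank 5.

6, 2, 5, 7, 5, 5, 2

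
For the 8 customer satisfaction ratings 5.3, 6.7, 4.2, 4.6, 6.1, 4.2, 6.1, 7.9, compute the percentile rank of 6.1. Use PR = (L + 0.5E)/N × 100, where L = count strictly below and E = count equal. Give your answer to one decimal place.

62.5

N = 8.
Strictly below 6.1: 4. Equal to 6.1: 2.
PR = (4 + 0.5·2)/8 × 100 = 62.5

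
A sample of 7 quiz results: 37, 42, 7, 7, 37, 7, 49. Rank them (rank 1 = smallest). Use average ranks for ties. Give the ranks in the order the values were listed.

4.5, 6, 2, 2, 4.5, 2, 7

Sorted (ascending): 7, 7, 7, 37, 37, 42, 49
The 3 values of 7 occupy positions 1–3 → average rank 2.
The 2 values of 37 occupy positions 4–5 → average rank (4+5)/2 = 4.5.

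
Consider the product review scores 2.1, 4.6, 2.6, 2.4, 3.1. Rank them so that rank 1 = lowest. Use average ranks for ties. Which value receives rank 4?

3.1

Sorted (ascending): 2.1, 2.4, 2.6, 3.1, 4.6
No ties — each value takes its position as its rank.
Rank 4 → value 3.1.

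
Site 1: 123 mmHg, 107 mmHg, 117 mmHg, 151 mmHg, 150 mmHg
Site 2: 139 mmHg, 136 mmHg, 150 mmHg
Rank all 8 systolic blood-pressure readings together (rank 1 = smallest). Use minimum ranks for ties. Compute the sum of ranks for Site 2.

15

Sorted (ascending): 107, 117, 123, 136, 139, 150, 150, 151
The 2 values of 150 occupy positions 6–7 → each gets rank 6.
Site 2 values → pooled ranks: 139→5, 136→4, 150→6
Rank sum = 5 + 4 + 6 = 15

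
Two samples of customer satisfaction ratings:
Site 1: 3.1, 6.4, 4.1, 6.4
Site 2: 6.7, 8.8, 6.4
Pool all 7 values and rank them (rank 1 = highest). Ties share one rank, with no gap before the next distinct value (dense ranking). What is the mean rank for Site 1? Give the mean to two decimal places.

3.75

Sorted (descending): 8.8, 6.7, 6.4, 6.4, 6.4, 4.1, 3.1
The 3 values of 6.4 share dense rank 3.
Remaining distinct values take the next consecutive integers.
Site 1 values → pooled ranks: 3.1→5, 6.4→3, 4.1→4, 6.4→3
Mean rank = (5 + 3 + 4 + 3) / 4 = 3.75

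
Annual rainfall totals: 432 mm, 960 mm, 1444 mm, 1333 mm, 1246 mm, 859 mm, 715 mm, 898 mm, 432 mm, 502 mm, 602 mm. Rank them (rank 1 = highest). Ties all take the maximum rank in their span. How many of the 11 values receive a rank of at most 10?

Sorted (descending): 1444, 1333, 1246, 960, 898, 859, 715, 602, 502, 432, 432
The 2 values of 432 occupy positions 10–11 → each gets rank 11.
Ranks ≤ 10: {1, 2, 3, 4, 5, 6, 7, 8, 9} → 9 values.

9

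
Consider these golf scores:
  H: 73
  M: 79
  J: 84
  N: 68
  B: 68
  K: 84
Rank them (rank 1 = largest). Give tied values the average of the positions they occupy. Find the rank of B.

5.5

Sorted (descending): 84, 84, 79, 73, 68, 68
The 2 values of 84 occupy positions 1–2 → average rank (1+2)/2 = 1.5.
The 2 values of 68 occupy positions 5–6 → average rank (5+6)/2 = 5.5.
B has value 68 → rank 5.5.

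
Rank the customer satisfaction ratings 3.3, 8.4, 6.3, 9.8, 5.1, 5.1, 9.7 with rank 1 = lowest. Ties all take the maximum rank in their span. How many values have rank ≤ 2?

Sorted (ascending): 3.3, 5.1, 5.1, 6.3, 8.4, 9.7, 9.8
The 2 values of 5.1 occupy positions 2–3 → each gets rank 3.
Ranks ≤ 2: {1} → 1 value.

1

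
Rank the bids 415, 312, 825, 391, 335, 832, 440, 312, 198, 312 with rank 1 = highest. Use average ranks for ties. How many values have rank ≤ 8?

9

Sorted (descending): 832, 825, 440, 415, 391, 335, 312, 312, 312, 198
The 3 values of 312 occupy positions 7–9 → average rank 8.
Ranks ≤ 8: {1, 2, 3, 4, 5, 6, 8, 8, 8} → 9 values.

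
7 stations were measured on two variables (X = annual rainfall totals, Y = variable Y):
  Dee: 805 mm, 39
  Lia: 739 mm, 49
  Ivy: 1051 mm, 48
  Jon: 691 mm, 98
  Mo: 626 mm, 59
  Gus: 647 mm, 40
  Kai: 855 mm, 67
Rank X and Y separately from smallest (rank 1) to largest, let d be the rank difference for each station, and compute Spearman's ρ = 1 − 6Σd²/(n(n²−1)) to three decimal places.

Ranks of variable 1: 5, 4, 7, 3, 1, 2, 6
Ranks of variable 2: 1, 4, 3, 7, 5, 2, 6
d = r₁ − r₂: 4, 0, 4, -4, -4, 0, 0
d²: 16, 0, 16, 16, 16, 0, 0; Σd² = 64
ρ = 1 − 6·64/(7·48) = 1 − 384/336 = -0.143

-0.143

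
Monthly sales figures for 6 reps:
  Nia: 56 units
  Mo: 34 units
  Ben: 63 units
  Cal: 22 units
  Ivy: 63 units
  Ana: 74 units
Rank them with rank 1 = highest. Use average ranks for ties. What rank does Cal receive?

6

Sorted (descending): 74, 63, 63, 56, 34, 22
The 2 values of 63 occupy positions 2–3 → average rank (2+3)/2 = 2.5.
Cal has value 22 units → rank 6.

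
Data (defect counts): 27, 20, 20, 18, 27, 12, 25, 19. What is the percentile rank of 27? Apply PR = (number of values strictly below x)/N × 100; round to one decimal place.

75.0

N = 8.
Strictly below 27: 6. Equal to 27: 2.
PR = 6/8 × 100 = 75.0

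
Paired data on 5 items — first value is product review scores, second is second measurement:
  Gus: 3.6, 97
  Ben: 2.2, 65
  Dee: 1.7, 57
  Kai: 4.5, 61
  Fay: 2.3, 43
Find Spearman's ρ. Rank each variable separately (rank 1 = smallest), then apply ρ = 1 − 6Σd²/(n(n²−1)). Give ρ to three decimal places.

Ranks of variable 1: 4, 2, 1, 5, 3
Ranks of variable 2: 5, 4, 2, 3, 1
d = r₁ − r₂: -1, -2, -1, 2, 2
d²: 1, 4, 1, 4, 4; Σd² = 14
ρ = 1 − 6·14/(5·24) = 1 − 84/120 = 0.300

0.300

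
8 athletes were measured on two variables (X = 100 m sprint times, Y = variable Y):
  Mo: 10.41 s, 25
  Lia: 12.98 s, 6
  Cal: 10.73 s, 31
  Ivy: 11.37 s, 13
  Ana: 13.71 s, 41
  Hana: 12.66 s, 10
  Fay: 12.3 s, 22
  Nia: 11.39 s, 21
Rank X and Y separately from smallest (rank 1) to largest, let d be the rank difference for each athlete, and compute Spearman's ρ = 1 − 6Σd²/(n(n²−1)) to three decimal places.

-0.214

Ranks of variable 1: 1, 7, 2, 3, 8, 6, 5, 4
Ranks of variable 2: 6, 1, 7, 3, 8, 2, 5, 4
d = r₁ − r₂: -5, 6, -5, 0, 0, 4, 0, 0
d²: 25, 36, 25, 0, 0, 16, 0, 0; Σd² = 102
ρ = 1 − 6·102/(8·63) = 1 − 612/504 = -0.214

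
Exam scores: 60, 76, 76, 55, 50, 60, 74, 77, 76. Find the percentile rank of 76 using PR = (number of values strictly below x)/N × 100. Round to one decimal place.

55.6

N = 9.
Strictly below 76: 5. Equal to 76: 3.
PR = 5/9 × 100 = 55.6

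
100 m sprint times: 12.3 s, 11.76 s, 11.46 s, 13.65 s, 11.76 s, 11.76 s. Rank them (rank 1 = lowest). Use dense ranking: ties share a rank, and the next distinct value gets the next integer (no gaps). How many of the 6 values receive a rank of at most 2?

4

Sorted (ascending): 11.46, 11.76, 11.76, 11.76, 12.3, 13.65
The 3 values of 11.76 share dense rank 2.
Remaining distinct values take the next consecutive integers.
Ranks ≤ 2: {1, 2, 2, 2} → 4 values.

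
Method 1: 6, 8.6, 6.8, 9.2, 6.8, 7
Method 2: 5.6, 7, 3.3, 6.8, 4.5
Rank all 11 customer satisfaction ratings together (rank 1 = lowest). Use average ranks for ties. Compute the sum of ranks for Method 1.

45.5

Sorted (ascending): 3.3, 4.5, 5.6, 6, 6.8, 6.8, 6.8, 7, 7, 8.6, 9.2
The 3 values of 6.8 occupy positions 5–7 → average rank 6.
The 2 values of 7 occupy positions 8–9 → average rank (8+9)/2 = 8.5.
Method 1 values → pooled ranks: 6→4, 8.6→10, 6.8→6, 9.2→11, 6.8→6, 7→8.5
Rank sum = 4 + 10 + 6 + 11 + 6 + 8.5 = 45.5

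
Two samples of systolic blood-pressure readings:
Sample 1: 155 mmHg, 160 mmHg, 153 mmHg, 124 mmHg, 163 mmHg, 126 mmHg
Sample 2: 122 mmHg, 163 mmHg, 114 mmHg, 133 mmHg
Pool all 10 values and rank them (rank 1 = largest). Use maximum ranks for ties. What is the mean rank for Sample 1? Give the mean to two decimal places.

4.83

Sorted (descending): 163, 163, 160, 155, 153, 133, 126, 124, 122, 114
The 2 values of 163 occupy positions 1–2 → each gets rank 2.
Sample 1 values → pooled ranks: 155→4, 160→3, 153→5, 124→8, 163→2, 126→7
Mean rank = (4 + 3 + 5 + 8 + 2 + 7) / 6 = 4.83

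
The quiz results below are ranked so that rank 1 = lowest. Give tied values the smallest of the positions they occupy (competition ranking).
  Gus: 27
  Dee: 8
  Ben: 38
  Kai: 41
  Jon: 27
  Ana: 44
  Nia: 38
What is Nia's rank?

Sorted (ascending): 8, 27, 27, 38, 38, 41, 44
The 2 values of 27 occupy positions 2–3 → each gets rank 2.
The 2 values of 38 occupy positions 4–5 → each gets rank 4.
Nia has value 38 → rank 4.

4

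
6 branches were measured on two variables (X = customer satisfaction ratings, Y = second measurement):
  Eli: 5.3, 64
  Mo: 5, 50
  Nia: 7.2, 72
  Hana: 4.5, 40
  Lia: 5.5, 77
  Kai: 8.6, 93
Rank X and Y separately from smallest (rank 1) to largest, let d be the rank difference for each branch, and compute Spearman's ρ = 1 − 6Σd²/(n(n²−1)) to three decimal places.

Ranks of variable 1: 3, 2, 5, 1, 4, 6
Ranks of variable 2: 3, 2, 4, 1, 5, 6
d = r₁ − r₂: 0, 0, 1, 0, -1, 0
d²: 0, 0, 1, 0, 1, 0; Σd² = 2
ρ = 1 − 6·2/(6·35) = 1 − 12/210 = 0.943

0.943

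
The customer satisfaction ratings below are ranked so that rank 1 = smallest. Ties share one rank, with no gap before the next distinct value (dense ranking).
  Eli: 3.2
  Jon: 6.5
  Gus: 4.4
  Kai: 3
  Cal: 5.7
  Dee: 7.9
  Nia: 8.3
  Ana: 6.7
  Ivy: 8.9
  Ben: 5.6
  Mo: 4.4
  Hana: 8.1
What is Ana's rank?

Sorted (ascending): 3, 3.2, 4.4, 4.4, 5.6, 5.7, 6.5, 6.7, 7.9, 8.1, 8.3, 8.9
The 2 values of 4.4 share dense rank 3.
Remaining distinct values take the next consecutive integers.
Ana has value 6.7 → rank 7.

7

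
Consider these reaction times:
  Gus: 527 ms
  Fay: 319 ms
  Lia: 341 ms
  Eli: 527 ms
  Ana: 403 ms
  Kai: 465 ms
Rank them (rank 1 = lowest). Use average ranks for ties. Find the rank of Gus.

Sorted (ascending): 319, 341, 403, 465, 527, 527
The 2 values of 527 occupy positions 5–6 → average rank (5+6)/2 = 5.5.
Gus has value 527 ms → rank 5.5.

5.5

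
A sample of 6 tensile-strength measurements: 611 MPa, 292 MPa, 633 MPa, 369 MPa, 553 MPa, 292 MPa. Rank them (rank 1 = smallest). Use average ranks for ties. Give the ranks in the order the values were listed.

Sorted (ascending): 292, 292, 369, 553, 611, 633
The 2 values of 292 occupy positions 1–2 → average rank (1+2)/2 = 1.5.

5, 1.5, 6, 3, 4, 1.5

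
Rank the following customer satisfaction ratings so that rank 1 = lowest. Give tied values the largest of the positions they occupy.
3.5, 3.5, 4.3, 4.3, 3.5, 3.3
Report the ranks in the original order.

4, 4, 6, 6, 4, 1

Sorted (ascending): 3.3, 3.5, 3.5, 3.5, 4.3, 4.3
The 3 values of 3.5 occupy positions 2–4 → each gets rank 4.
The 2 values of 4.3 occupy positions 5–6 → each gets rank 6.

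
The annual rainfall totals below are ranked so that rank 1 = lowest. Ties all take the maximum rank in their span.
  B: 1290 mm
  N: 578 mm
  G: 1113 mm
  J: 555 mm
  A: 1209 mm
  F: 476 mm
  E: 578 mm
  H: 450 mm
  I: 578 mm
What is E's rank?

6

Sorted (ascending): 450, 476, 555, 578, 578, 578, 1113, 1209, 1290
The 3 values of 578 occupy positions 4–6 → each gets rank 6.
E has value 578 mm → rank 6.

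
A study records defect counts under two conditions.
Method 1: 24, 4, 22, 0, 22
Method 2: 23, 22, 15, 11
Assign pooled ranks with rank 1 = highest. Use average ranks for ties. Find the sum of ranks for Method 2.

19

Sorted (descending): 24, 23, 22, 22, 22, 15, 11, 4, 0
The 3 values of 22 occupy positions 3–5 → average rank 4.
Method 2 values → pooled ranks: 23→2, 22→4, 15→6, 11→7
Rank sum = 2 + 4 + 6 + 7 = 19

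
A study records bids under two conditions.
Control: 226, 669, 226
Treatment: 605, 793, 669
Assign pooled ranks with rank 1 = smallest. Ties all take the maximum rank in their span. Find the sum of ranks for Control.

Sorted (ascending): 226, 226, 605, 669, 669, 793
The 2 values of 226 occupy positions 1–2 → each gets rank 2.
The 2 values of 669 occupy positions 4–5 → each gets rank 5.
Control values → pooled ranks: 226→2, 669→5, 226→2
Rank sum = 2 + 5 + 2 = 9

9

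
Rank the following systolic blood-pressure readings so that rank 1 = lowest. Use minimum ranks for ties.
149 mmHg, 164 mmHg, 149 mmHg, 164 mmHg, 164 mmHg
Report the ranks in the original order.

1, 3, 1, 3, 3

Sorted (ascending): 149, 149, 164, 164, 164
The 2 values of 149 occupy positions 1–2 → each gets rank 1.
The 3 values of 164 occupy positions 3–5 → each gets rank 3.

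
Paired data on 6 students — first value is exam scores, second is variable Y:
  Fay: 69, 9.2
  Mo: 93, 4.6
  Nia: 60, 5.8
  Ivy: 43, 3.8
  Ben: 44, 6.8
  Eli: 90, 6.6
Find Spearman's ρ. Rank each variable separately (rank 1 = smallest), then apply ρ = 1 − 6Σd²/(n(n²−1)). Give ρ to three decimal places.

Ranks of variable 1: 4, 6, 3, 1, 2, 5
Ranks of variable 2: 6, 2, 3, 1, 5, 4
d = r₁ − r₂: -2, 4, 0, 0, -3, 1
d²: 4, 16, 0, 0, 9, 1; Σd² = 30
ρ = 1 − 6·30/(6·35) = 1 − 180/210 = 0.143

0.143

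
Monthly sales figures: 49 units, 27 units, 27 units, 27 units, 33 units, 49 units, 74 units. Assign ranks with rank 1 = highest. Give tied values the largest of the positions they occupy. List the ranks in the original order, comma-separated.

Sorted (descending): 74, 49, 49, 33, 27, 27, 27
The 2 values of 49 occupy positions 2–3 → each gets rank 3.
The 3 values of 27 occupy positions 5–7 → each gets rank 7.

3, 7, 7, 7, 4, 3, 1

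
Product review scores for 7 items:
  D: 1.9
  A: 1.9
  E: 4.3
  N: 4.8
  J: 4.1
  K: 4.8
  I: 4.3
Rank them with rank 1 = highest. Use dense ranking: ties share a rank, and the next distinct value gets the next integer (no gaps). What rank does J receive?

Sorted (descending): 4.8, 4.8, 4.3, 4.3, 4.1, 1.9, 1.9
The 2 values of 4.8 share dense rank 1.
The 2 values of 4.3 share dense rank 2.
The 2 values of 1.9 share dense rank 4.
Remaining distinct values take the next consecutive integers.
J has value 4.1 → rank 3.

3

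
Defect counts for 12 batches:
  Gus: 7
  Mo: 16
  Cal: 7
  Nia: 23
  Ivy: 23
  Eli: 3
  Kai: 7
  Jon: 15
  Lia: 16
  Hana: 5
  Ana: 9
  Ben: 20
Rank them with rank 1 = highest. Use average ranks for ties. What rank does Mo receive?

Sorted (descending): 23, 23, 20, 16, 16, 15, 9, 7, 7, 7, 5, 3
The 2 values of 23 occupy positions 1–2 → average rank (1+2)/2 = 1.5.
The 2 values of 16 occupy positions 4–5 → average rank (4+5)/2 = 4.5.
The 3 values of 7 occupy positions 8–10 → average rank 9.
Mo has value 16 → rank 4.5.

4.5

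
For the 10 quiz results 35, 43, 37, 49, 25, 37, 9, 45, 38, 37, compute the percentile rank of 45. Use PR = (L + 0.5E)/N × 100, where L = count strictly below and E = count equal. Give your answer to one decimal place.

N = 10.
Strictly below 45: 8. Equal to 45: 1.
PR = (8 + 0.5·1)/10 × 100 = 85.0

85.0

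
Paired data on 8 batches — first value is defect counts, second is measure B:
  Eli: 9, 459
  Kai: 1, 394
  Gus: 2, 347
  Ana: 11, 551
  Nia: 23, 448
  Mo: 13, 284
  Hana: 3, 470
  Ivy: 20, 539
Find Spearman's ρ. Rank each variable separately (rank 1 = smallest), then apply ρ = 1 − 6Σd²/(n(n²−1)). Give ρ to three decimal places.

0.238

Ranks of variable 1: 4, 1, 2, 5, 8, 6, 3, 7
Ranks of variable 2: 5, 3, 2, 8, 4, 1, 6, 7
d = r₁ − r₂: -1, -2, 0, -3, 4, 5, -3, 0
d²: 1, 4, 0, 9, 16, 25, 9, 0; Σd² = 64
ρ = 1 − 6·64/(8·63) = 1 − 384/504 = 0.238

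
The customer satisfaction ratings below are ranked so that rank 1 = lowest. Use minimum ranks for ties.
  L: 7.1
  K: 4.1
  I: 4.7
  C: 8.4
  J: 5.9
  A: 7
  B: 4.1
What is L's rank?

6

Sorted (ascending): 4.1, 4.1, 4.7, 5.9, 7, 7.1, 8.4
The 2 values of 4.1 occupy positions 1–2 → each gets rank 1.
L has value 7.1 → rank 6.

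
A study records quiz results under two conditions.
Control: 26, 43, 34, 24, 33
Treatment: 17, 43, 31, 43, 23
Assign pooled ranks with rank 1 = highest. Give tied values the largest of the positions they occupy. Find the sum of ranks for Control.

27

Sorted (descending): 43, 43, 43, 34, 33, 31, 26, 24, 23, 17
The 3 values of 43 occupy positions 1–3 → each gets rank 3.
Control values → pooled ranks: 26→7, 43→3, 34→4, 24→8, 33→5
Rank sum = 7 + 3 + 4 + 8 + 5 = 27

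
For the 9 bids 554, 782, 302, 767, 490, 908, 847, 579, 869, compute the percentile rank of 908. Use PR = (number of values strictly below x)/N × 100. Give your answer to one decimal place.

88.9

N = 9.
Strictly below 908: 8. Equal to 908: 1.
PR = 8/9 × 100 = 88.9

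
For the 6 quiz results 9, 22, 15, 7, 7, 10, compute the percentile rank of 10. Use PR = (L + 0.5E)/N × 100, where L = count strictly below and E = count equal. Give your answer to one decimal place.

58.3

N = 6.
Strictly below 10: 3. Equal to 10: 1.
PR = (3 + 0.5·1)/6 × 100 = 58.3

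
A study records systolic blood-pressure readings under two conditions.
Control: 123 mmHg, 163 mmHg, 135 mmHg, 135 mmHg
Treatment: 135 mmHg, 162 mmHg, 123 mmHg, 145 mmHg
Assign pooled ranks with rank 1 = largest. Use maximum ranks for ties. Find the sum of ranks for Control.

21

Sorted (descending): 163, 162, 145, 135, 135, 135, 123, 123
The 3 values of 135 occupy positions 4–6 → each gets rank 6.
The 2 values of 123 occupy positions 7–8 → each gets rank 8.
Control values → pooled ranks: 123→8, 163→1, 135→6, 135→6
Rank sum = 8 + 1 + 6 + 6 = 21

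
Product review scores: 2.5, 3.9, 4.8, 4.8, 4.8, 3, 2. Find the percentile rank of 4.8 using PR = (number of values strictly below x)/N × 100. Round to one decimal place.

N = 7.
Strictly below 4.8: 4. Equal to 4.8: 3.
PR = 4/7 × 100 = 57.1

57.1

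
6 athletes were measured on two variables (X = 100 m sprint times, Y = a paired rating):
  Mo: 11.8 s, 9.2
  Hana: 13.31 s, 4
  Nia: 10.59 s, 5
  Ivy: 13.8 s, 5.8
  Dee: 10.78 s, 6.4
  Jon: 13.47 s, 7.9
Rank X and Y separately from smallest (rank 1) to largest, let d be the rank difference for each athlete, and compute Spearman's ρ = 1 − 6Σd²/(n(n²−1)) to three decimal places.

Ranks of variable 1: 3, 4, 1, 6, 2, 5
Ranks of variable 2: 6, 1, 2, 3, 4, 5
d = r₁ − r₂: -3, 3, -1, 3, -2, 0
d²: 9, 9, 1, 9, 4, 0; Σd² = 32
ρ = 1 − 6·32/(6·35) = 1 − 192/210 = 0.086

0.086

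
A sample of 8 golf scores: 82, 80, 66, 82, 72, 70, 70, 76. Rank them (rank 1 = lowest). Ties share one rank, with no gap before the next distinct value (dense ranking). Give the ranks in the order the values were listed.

Sorted (ascending): 66, 70, 70, 72, 76, 80, 82, 82
The 2 values of 70 share dense rank 2.
The 2 values of 82 share dense rank 6.
Remaining distinct values take the next consecutive integers.

6, 5, 1, 6, 3, 2, 2, 4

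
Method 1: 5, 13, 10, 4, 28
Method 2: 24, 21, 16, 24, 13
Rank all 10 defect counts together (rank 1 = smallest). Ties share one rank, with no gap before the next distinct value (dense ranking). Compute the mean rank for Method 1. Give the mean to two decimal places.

Sorted (ascending): 4, 5, 10, 13, 13, 16, 21, 24, 24, 28
The 2 values of 13 share dense rank 4.
The 2 values of 24 share dense rank 7.
Remaining distinct values take the next consecutive integers.
Method 1 values → pooled ranks: 5→2, 13→4, 10→3, 4→1, 28→8
Mean rank = (2 + 4 + 3 + 1 + 8) / 5 = 3.60

3.60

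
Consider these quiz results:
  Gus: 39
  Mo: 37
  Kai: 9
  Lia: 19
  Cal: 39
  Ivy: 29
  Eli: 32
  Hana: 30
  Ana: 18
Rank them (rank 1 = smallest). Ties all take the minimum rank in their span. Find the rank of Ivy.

Sorted (ascending): 9, 18, 19, 29, 30, 32, 37, 39, 39
The 2 values of 39 occupy positions 8–9 → each gets rank 8.
Ivy has value 29 → rank 4.

4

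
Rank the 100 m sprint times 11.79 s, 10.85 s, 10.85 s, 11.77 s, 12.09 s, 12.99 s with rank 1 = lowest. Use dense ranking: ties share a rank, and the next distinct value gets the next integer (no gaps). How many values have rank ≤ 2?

3

Sorted (ascending): 10.85, 10.85, 11.77, 11.79, 12.09, 12.99
The 2 values of 10.85 share dense rank 1.
Remaining distinct values take the next consecutive integers.
Ranks ≤ 2: {1, 1, 2} → 3 values.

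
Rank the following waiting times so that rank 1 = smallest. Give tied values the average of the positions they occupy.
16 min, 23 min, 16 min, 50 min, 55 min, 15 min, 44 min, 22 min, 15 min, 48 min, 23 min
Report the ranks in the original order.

Sorted (ascending): 15, 15, 16, 16, 22, 23, 23, 44, 48, 50, 55
The 2 values of 15 occupy positions 1–2 → average rank (1+2)/2 = 1.5.
The 2 values of 16 occupy positions 3–4 → average rank (3+4)/2 = 3.5.
The 2 values of 23 occupy positions 6–7 → average rank (6+7)/2 = 6.5.

3.5, 6.5, 3.5, 10, 11, 1.5, 8, 5, 1.5, 9, 6.5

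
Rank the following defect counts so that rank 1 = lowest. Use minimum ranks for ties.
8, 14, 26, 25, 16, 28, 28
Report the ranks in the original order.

1, 2, 5, 4, 3, 6, 6

Sorted (ascending): 8, 14, 16, 25, 26, 28, 28
The 2 values of 28 occupy positions 6–7 → each gets rank 6.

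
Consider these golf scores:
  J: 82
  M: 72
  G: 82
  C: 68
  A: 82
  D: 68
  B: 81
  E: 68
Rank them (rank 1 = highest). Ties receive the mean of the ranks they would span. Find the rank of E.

7

Sorted (descending): 82, 82, 82, 81, 72, 68, 68, 68
The 3 values of 82 occupy positions 1–3 → average rank 2.
The 3 values of 68 occupy positions 6–8 → average rank 7.
E has value 68 → rank 7.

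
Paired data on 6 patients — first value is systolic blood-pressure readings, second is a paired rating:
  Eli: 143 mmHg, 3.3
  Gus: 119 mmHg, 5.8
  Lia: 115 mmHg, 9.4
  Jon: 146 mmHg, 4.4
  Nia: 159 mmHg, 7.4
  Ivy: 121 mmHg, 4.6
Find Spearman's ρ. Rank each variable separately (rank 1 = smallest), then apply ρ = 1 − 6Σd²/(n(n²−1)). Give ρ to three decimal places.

Ranks of variable 1: 4, 2, 1, 5, 6, 3
Ranks of variable 2: 1, 4, 6, 2, 5, 3
d = r₁ − r₂: 3, -2, -5, 3, 1, 0
d²: 9, 4, 25, 9, 1, 0; Σd² = 48
ρ = 1 − 6·48/(6·35) = 1 − 288/210 = -0.371

-0.371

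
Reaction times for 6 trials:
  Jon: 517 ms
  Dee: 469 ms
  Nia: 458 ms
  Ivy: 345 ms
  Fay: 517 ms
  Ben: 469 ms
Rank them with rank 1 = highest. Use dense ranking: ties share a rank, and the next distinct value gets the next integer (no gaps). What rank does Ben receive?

2

Sorted (descending): 517, 517, 469, 469, 458, 345
The 2 values of 517 share dense rank 1.
The 2 values of 469 share dense rank 2.
Remaining distinct values take the next consecutive integers.
Ben has value 469 ms → rank 2.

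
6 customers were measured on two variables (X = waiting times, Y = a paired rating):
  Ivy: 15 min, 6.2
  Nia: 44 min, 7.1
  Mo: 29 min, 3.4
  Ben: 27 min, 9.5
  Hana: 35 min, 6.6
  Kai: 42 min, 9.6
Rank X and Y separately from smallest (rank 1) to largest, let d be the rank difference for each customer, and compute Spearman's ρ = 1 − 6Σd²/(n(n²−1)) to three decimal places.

Ranks of variable 1: 1, 6, 3, 2, 4, 5
Ranks of variable 2: 2, 4, 1, 5, 3, 6
d = r₁ − r₂: -1, 2, 2, -3, 1, -1
d²: 1, 4, 4, 9, 1, 1; Σd² = 20
ρ = 1 − 6·20/(6·35) = 1 − 120/210 = 0.429

0.429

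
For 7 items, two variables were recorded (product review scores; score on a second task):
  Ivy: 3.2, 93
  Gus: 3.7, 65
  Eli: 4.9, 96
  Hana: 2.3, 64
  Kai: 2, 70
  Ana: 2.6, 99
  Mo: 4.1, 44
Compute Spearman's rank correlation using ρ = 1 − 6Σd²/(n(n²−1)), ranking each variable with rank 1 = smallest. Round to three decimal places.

Ranks of variable 1: 4, 5, 7, 2, 1, 3, 6
Ranks of variable 2: 5, 3, 6, 2, 4, 7, 1
d = r₁ − r₂: -1, 2, 1, 0, -3, -4, 5
d²: 1, 4, 1, 0, 9, 16, 25; Σd² = 56
ρ = 1 − 6·56/(7·48) = 1 − 336/336 = 0.000

0.000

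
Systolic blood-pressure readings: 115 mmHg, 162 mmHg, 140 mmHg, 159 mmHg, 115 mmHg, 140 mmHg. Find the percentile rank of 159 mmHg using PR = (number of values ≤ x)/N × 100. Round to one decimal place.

83.3

N = 6.
Strictly below 159: 4. Equal to 159: 1.
PR = 5/6 × 100 = 83.3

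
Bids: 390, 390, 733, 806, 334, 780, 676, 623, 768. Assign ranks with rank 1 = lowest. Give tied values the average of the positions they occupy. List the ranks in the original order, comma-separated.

Sorted (ascending): 334, 390, 390, 623, 676, 733, 768, 780, 806
The 2 values of 390 occupy positions 2–3 → average rank (2+3)/2 = 2.5.

2.5, 2.5, 6, 9, 1, 8, 5, 4, 7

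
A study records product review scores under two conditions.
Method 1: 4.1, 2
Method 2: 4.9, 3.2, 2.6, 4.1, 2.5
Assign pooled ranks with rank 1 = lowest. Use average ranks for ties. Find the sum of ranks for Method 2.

21.5

Sorted (ascending): 2, 2.5, 2.6, 3.2, 4.1, 4.1, 4.9
The 2 values of 4.1 occupy positions 5–6 → average rank (5+6)/2 = 5.5.
Method 2 values → pooled ranks: 4.9→7, 3.2→4, 2.6→3, 4.1→5.5, 2.5→2
Rank sum = 7 + 4 + 3 + 5.5 + 2 = 21.5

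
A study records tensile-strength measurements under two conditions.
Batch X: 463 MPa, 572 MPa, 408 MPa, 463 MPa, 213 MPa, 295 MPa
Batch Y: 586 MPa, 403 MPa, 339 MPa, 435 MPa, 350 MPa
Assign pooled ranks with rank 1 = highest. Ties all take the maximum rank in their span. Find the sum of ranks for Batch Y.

30

Sorted (descending): 586, 572, 463, 463, 435, 408, 403, 350, 339, 295, 213
The 2 values of 463 occupy positions 3–4 → each gets rank 4.
Batch Y values → pooled ranks: 586→1, 403→7, 339→9, 435→5, 350→8
Rank sum = 1 + 7 + 9 + 5 + 8 = 30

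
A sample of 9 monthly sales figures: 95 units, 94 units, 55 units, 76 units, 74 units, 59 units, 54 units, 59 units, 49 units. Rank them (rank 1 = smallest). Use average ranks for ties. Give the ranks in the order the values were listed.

9, 8, 3, 7, 6, 4.5, 2, 4.5, 1

Sorted (ascending): 49, 54, 55, 59, 59, 74, 76, 94, 95
The 2 values of 59 occupy positions 4–5 → average rank (4+5)/2 = 4.5.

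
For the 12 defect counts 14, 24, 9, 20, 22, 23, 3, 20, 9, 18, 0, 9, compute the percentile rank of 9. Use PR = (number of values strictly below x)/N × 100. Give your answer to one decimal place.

N = 12.
Strictly below 9: 2. Equal to 9: 3.
PR = 2/12 × 100 = 16.7

16.7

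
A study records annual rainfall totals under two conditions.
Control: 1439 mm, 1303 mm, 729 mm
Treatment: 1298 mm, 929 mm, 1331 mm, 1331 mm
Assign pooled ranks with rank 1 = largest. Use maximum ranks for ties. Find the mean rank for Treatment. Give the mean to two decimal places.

Sorted (descending): 1439, 1331, 1331, 1303, 1298, 929, 729
The 2 values of 1331 occupy positions 2–3 → each gets rank 3.
Treatment values → pooled ranks: 1298→5, 929→6, 1331→3, 1331→3
Mean rank = (5 + 6 + 3 + 3) / 4 = 4.25

4.25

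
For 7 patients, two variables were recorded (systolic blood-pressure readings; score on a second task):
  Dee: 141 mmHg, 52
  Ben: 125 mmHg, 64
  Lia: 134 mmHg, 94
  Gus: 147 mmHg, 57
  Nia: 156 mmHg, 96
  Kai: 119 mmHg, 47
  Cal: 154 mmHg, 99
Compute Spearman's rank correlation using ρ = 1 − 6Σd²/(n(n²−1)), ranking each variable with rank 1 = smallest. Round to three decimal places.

Ranks of variable 1: 4, 2, 3, 5, 7, 1, 6
Ranks of variable 2: 2, 4, 5, 3, 6, 1, 7
d = r₁ − r₂: 2, -2, -2, 2, 1, 0, -1
d²: 4, 4, 4, 4, 1, 0, 1; Σd² = 18
ρ = 1 − 6·18/(7·48) = 1 − 108/336 = 0.679

0.679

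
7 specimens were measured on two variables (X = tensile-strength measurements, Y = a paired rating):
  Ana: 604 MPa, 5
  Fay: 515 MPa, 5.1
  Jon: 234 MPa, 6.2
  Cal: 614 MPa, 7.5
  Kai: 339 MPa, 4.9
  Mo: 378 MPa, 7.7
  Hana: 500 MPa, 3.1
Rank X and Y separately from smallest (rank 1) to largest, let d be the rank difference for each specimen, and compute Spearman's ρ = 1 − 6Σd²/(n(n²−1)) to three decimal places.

Ranks of variable 1: 6, 5, 1, 7, 2, 3, 4
Ranks of variable 2: 3, 4, 5, 6, 2, 7, 1
d = r₁ − r₂: 3, 1, -4, 1, 0, -4, 3
d²: 9, 1, 16, 1, 0, 16, 9; Σd² = 52
ρ = 1 − 6·52/(7·48) = 1 − 312/336 = 0.071

0.071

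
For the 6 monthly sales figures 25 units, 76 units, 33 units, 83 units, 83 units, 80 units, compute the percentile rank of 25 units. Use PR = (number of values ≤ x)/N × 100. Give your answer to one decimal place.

N = 6.
Strictly below 25: 0. Equal to 25: 1.
PR = 1/6 × 100 = 16.7

16.7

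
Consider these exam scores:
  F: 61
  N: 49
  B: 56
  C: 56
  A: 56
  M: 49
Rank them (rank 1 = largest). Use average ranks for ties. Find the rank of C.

Sorted (descending): 61, 56, 56, 56, 49, 49
The 3 values of 56 occupy positions 2–4 → average rank 3.
The 2 values of 49 occupy positions 5–6 → average rank (5+6)/2 = 5.5.
C has value 56 → rank 3.

3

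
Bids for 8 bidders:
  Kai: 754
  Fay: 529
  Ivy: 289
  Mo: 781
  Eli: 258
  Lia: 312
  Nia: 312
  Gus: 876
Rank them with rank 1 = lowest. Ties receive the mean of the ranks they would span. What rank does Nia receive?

Sorted (ascending): 258, 289, 312, 312, 529, 754, 781, 876
The 2 values of 312 occupy positions 3–4 → average rank (3+4)/2 = 3.5.
Nia has value 312 → rank 3.5.

3.5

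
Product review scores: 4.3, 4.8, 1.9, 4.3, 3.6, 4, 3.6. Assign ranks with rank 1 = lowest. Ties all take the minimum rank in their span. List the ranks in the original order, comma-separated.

5, 7, 1, 5, 2, 4, 2

Sorted (ascending): 1.9, 3.6, 3.6, 4, 4.3, 4.3, 4.8
The 2 values of 3.6 occupy positions 2–3 → each gets rank 2.
The 2 values of 4.3 occupy positions 5–6 → each gets rank 5.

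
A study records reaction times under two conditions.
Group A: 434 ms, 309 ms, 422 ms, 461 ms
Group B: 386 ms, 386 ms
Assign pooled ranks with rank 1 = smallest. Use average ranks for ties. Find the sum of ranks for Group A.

Sorted (ascending): 309, 386, 386, 422, 434, 461
The 2 values of 386 occupy positions 2–3 → average rank (2+3)/2 = 2.5.
Group A values → pooled ranks: 434→5, 309→1, 422→4, 461→6
Rank sum = 5 + 1 + 4 + 6 = 16

16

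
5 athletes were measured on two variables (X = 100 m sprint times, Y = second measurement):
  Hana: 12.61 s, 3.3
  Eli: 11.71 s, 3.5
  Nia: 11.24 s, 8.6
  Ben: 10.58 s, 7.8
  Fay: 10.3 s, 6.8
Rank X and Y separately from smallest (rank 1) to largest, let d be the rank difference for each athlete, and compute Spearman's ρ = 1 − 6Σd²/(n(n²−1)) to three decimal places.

-0.600

Ranks of variable 1: 5, 4, 3, 2, 1
Ranks of variable 2: 1, 2, 5, 4, 3
d = r₁ − r₂: 4, 2, -2, -2, -2
d²: 16, 4, 4, 4, 4; Σd² = 32
ρ = 1 − 6·32/(5·24) = 1 − 192/120 = -0.600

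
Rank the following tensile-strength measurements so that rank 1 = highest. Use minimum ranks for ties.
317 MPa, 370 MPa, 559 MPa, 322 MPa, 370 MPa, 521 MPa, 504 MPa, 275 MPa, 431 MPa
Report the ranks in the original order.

Sorted (descending): 559, 521, 504, 431, 370, 370, 322, 317, 275
The 2 values of 370 occupy positions 5–6 → each gets rank 5.

8, 5, 1, 7, 5, 2, 3, 9, 4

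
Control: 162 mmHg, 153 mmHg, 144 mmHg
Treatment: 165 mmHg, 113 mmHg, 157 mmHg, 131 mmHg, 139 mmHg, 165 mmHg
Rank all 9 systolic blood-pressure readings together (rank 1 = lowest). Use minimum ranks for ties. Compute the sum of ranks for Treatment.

28

Sorted (ascending): 113, 131, 139, 144, 153, 157, 162, 165, 165
The 2 values of 165 occupy positions 8–9 → each gets rank 8.
Treatment values → pooled ranks: 165→8, 113→1, 157→6, 131→2, 139→3, 165→8
Rank sum = 8 + 1 + 6 + 2 + 3 + 8 = 28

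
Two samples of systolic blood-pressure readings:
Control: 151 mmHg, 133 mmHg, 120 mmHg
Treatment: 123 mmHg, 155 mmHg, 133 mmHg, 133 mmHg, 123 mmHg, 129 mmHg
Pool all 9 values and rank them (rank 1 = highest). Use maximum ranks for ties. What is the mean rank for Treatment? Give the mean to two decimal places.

5.50

Sorted (descending): 155, 151, 133, 133, 133, 129, 123, 123, 120
The 3 values of 133 occupy positions 3–5 → each gets rank 5.
The 2 values of 123 occupy positions 7–8 → each gets rank 8.
Treatment values → pooled ranks: 123→8, 155→1, 133→5, 133→5, 123→8, 129→6
Mean rank = (8 + 1 + 5 + 5 + 8 + 6) / 6 = 5.50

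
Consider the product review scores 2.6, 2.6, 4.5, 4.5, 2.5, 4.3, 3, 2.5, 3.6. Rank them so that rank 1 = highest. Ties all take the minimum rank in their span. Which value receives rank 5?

3

Sorted (descending): 4.5, 4.5, 4.3, 3.6, 3, 2.6, 2.6, 2.5, 2.5
The 2 values of 4.5 occupy positions 1–2 → each gets rank 1.
The 2 values of 2.6 occupy positions 6–7 → each gets rank 6.
The 2 values of 2.5 occupy positions 8–9 → each gets rank 8.
Rank 5 → value 3.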